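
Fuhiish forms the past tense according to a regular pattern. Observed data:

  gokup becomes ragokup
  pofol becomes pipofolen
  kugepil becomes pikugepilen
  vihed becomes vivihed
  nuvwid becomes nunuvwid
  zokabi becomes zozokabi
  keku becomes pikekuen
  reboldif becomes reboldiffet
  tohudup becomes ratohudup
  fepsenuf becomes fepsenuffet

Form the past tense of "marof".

nuvwid and reboldif both have last vowel 'i' yet inflect differently (nunuvwid, reboldiffet), so the last vowel is not what conditions the rule; the final letter is.
"marof" ends in -f. The stems ending in -f (reboldif → reboldiffet, fepsenuf → fepsenuffet) double the final consonant and add -et.
The other patterns: stems ending in -d or -i repeat the first consonant+vowel as a prefix; stems ending in -p add the prefix ra-; stems ending in -l or -u add pi- … -en around the stem.
So marof → maroffet.

maroffet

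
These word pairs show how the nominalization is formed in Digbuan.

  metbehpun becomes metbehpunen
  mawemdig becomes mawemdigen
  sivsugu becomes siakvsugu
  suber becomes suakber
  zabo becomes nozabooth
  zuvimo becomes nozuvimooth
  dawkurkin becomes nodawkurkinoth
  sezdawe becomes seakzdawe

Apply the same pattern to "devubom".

metbehpun and dawkurkin both end in -n yet inflect differently (metbehpunen, nodawkurkinoth), so the final letter is not what conditions the rule; the first letter is.
"devubom" begins with d-. The one such stem in the data (dawkurkin → nodawkurkinoth) adds no- … -oth around the stem, so the same rule applies.
The other patterns: stems beginning with s- insert -ak- after the first vowel; stems beginning with m- add -en.
So devubom → nodevubomoth.

nodevubomoth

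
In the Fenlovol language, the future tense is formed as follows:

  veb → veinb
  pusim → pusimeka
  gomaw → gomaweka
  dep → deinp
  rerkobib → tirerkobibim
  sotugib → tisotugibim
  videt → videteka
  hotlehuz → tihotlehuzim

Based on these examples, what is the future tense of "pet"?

veb and rerkobib both end in -b yet inflect differently (veinb, tirerkobibim), so the final letter is not what conditions the rule; the number of vowels is.
"pet" has 1 vowel. The stems with 1 vowel (dep → deinp, veb → veinb) insert -in- after the first vowel.
The other patterns: stems with 2 vowels add -eka; stems with 3 vowels add ti- … -im around the stem.
So pet → peint.

peint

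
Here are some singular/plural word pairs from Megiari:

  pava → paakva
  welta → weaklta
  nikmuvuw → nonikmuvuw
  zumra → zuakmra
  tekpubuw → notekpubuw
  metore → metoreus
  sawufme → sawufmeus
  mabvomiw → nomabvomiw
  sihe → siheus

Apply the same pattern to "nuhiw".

metore and mabvomiw both begin with m- yet inflect differently (metoreus, nomabvomiw), so the first letter is not what conditions the rule; the final letter is.
"nuhiw" ends in -w. The stems ending in -w (nikmuvuw → nonikmuvuw, mabvomiw → nomabvomiw, tekpubuw → notekpubuw) add the prefix no-.
So nuhiw → nonuhiw.

nonuhiw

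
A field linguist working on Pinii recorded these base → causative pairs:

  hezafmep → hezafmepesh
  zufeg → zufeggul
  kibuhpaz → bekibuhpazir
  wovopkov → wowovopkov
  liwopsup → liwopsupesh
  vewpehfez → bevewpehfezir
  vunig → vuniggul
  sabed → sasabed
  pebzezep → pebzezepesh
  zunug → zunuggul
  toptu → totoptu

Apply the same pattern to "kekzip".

kekzipesh

vewpehfez and hezafmep both have last vowel 'e' yet inflect differently (bevewpehfezir, hezafmepesh), so the last vowel is not what conditions the rule; the final letter is.
"kekzip" ends in -p. The stems ending in -p (hezafmep → hezafmepesh, liwopsup → liwopsupesh, pebzezep → pebzezepesh) add -esh.
So kekzip → kekzipesh.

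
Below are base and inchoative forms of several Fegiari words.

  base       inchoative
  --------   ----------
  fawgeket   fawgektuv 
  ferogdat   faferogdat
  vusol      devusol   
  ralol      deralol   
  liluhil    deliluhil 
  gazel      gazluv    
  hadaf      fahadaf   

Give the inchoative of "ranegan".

ferogdat and fawgeket both end in -t yet inflect differently (faferogdat, fawgektuv), so the final letter is not what conditions the rule; the last vowel is.
"ranegan" has last vowel 'a'. The stems whose last vowel is 'a' (hadaf → fahadaf, ferogdat → faferogdat) add the prefix fa-.
The other patterns: stems whose last vowel is 'i' or 'o' add the prefix de-; stems whose last vowel is 'e' delete the last vowel and add -uv.
So ranegan → faranegan.

faranegan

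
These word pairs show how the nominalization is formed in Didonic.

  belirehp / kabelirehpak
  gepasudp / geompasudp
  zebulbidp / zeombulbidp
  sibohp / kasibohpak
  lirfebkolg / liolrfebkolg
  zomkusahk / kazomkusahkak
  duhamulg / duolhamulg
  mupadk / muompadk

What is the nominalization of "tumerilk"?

"tumerilk" has second-to-last letter 'l'. The stems whose second-to-last letter is 'l' (duhamulg → duolhamulg, lirfebkolg → liolrfebkolg) insert -ol- after the first vowel.
So tumerilk → tuolmerilk.

tuolmerilk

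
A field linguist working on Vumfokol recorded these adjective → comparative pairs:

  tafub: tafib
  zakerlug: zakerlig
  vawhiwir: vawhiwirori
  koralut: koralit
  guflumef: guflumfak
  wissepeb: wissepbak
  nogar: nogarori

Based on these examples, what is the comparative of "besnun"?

wissepeb and tafub both end in -b yet inflect differently (wissepbak, tafib), so the final letter is not what conditions the rule; the last vowel is.
"besnun" has last vowel 'u'. The stems whose last vowel is 'u' (tafub → tafib, zakerlug → zakerlig, koralut → koralit) change the last vowel to 'i'.
The other patterns: stems whose last vowel is 'e' delete the last vowel and add -ak; stems whose last vowel is 'a' or 'i' add -ori.
So besnun → besnin.

besnin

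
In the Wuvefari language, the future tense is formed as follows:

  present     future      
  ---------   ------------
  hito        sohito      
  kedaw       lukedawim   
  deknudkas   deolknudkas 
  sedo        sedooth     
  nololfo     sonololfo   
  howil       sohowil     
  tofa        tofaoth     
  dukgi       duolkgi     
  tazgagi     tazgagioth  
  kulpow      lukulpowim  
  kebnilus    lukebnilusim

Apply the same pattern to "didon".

dioldon

deknudkas and kebnilus both end in -s yet inflect differently (deolknudkas, lukebnilusim), so the final letter is not what conditions the rule; the first letter is.
"didon" begins with d-. The stems beginning with d- (deknudkas → deolknudkas, dukgi → duolkgi) insert -ol- after the first vowel.
The other patterns: stems beginning with h- or n- add the prefix so-; stems beginning with k- add lu- … -im around the stem; stems beginning with s- or t- add -oth.
So didon → dioldon.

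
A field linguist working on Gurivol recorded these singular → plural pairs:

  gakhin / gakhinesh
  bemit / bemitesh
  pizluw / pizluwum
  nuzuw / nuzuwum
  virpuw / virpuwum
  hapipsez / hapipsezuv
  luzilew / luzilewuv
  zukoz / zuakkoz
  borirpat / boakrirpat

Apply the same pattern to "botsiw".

pizluw and luzilew both end in -w yet inflect differently (pizluwum, luzilewuv), so the final letter is not what conditions the rule; the last vowel is.
"botsiw" has last vowel 'i'. The stems whose last vowel is 'i' (gakhin → gakhinesh, bemit → bemitesh) add -esh.
So botsiw → botsiwesh.

botsiwesh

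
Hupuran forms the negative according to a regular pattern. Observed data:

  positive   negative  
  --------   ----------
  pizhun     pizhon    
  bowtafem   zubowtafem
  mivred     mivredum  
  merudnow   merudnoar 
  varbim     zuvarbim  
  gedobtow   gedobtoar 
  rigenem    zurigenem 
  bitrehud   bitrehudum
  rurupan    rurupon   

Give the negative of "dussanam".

zudussanam

pizhun and bitrehud both have last vowel 'u' yet inflect differently (pizhon, bitrehudum), so the last vowel is not what conditions the rule; the final letter is.
"dussanam" ends in -m. The stems ending in -m (bowtafem → zubowtafem, rigenem → zurigenem, varbim → zuvarbim) add the prefix zu-.
So dussanam → zudussanam.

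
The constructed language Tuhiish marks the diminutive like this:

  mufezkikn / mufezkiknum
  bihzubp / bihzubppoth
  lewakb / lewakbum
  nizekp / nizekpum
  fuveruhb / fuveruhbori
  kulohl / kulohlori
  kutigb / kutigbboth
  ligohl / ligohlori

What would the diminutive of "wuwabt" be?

lewakb and fuveruhb both end in -b yet inflect differently (lewakbum, fuveruhbori), so the final letter is not what conditions the rule; the second-to-last letter is.
"wuwabt" has second-to-last letter 'b'. The one such stem in the data (bihzubp → bihzubppoth) doubles the final consonant and adds -oth (as does kutigb), so the same rule applies.
So wuwabt → wuwabttoth.

wuwabttoth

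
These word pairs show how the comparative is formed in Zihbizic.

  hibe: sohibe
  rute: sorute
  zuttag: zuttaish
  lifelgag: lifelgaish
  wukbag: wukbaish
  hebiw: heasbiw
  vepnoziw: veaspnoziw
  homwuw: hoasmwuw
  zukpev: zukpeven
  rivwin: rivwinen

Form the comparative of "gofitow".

goasfitow

hibe and zukpev both have last vowel 'e' yet inflect differently (sohibe, zukpeven), so the last vowel is not what conditions the rule; the final letter is.
"gofitow" ends in -w. The stems ending in -w (hebiw → heasbiw, vepnoziw → veaspnoziw, homwuw → hoasmwuw) insert -as- after the first vowel.
The other patterns: stems ending in -e add the prefix so-; stems ending in -g drop the final letter and add -ish; stems ending in -n or -v add -en.
So gofitow → goasfitow.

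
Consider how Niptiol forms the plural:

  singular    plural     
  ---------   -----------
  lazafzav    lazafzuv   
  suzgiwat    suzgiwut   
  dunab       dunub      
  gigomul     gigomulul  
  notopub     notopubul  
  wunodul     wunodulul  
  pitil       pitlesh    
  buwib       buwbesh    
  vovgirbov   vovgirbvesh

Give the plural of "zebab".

zebub

"zebab" has last vowel 'a'. The stems whose last vowel is 'a' (lazafzav → lazafzuv, suzgiwat → suzgiwut, dunab → dunub) change the last vowel to 'u'.
The other patterns: stems whose last vowel is 'u' add -ul; stems whose last vowel is 'i' or 'o' delete the last vowel and add -esh.
So zebab → zebub.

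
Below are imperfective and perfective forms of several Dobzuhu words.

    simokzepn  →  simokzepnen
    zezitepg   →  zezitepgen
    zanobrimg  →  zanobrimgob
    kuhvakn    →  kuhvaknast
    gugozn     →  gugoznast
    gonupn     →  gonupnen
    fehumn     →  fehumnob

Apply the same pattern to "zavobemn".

zanobrimg and zezitepg both end in -g yet inflect differently (zanobrimgob, zezitepgen), so the final letter is not what conditions the rule; the second-to-last letter is.
"zavobemn" has second-to-last letter 'm'. The stems whose second-to-last letter is 'm' (zanobrimg → zanobrimgob, fehumn → fehumnob) add -ob.
The other patterns: stems whose second-to-last letter is 'p' add -en; stems whose second-to-last letter is 'k' or 'z' add -ast.
So zavobemn → zavobemnob.

zavobemnob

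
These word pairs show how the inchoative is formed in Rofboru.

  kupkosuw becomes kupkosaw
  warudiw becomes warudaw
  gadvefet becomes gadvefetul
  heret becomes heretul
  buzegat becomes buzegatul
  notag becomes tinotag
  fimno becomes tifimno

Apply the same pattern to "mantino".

buzegat and notag both have last vowel 'a' yet inflect differently (buzegatul, tinotag), so the last vowel is not what conditions the rule; the final letter is.
"mantino" ends in -o. The one such stem in the data (fimno → tifimno) adds the prefix ti-, so the same rule applies.
The other patterns: stems ending in -w change the last vowel to 'a'; stems ending in -t add -ul.
So mantino → timantino.

timantino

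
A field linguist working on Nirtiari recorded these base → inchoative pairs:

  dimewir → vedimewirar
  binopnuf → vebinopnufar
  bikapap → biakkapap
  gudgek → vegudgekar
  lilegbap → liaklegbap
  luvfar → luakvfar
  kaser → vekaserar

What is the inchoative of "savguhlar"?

saakvguhlar

"savguhlar" has last vowel 'a'. The stems whose last vowel is 'a' (lilegbap → liaklegbap, luvfar → luakvfar, bikapap → biakkapap) insert -ak- after the first vowel.
So savguhlar → saakvguhlar.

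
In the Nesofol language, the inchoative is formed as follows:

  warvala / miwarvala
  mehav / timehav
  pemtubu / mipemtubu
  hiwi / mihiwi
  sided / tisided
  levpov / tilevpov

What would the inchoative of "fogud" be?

warvala and mehav both have last vowel 'a' yet inflect differently (miwarvala, timehav), so the last vowel is not what conditions the rule; whether the stem ends in a vowel or a consonant is.
"fogud" ends in a consonant. The stems ending in a consonant (sided → tisided, levpov → tilevpov, mehav → timehav) add the prefix ti-.
So fogud → tifogud.

tifogud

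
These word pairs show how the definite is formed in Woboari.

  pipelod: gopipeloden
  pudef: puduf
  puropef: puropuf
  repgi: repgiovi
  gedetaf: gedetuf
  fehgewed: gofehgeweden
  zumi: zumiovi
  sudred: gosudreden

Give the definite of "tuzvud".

puropef and sudred both have last vowel 'e' yet inflect differently (puropuf, gosudreden), so the last vowel is not what conditions the rule; the final letter is.
"tuzvud" ends in -d. The stems ending in -d (pipelod → gopipeloden, sudred → gosudreden, fehgewed → gofehgeweden) add go- … -en around the stem.
The other patterns: stems ending in -f change the last vowel to 'u'; stems ending in -i add -ovi.
So tuzvud → gotuzvuden.

gotuzvuden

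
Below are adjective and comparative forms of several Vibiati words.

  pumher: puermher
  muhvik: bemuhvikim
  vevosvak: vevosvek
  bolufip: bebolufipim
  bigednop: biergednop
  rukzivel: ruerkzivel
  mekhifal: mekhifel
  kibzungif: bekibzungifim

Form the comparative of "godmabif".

begodmabifim

vevosvak and muhvik both end in -k yet inflect differently (vevosvek, bemuhvikim), so the final letter is not what conditions the rule; the last vowel is.
"godmabif" has last vowel 'i'. The stems whose last vowel is 'i' (bolufip → bebolufipim, kibzungif → bekibzungifim, muhvik → bemuhvikim) add be- … -im around the stem.
So godmabif → begodmabifim.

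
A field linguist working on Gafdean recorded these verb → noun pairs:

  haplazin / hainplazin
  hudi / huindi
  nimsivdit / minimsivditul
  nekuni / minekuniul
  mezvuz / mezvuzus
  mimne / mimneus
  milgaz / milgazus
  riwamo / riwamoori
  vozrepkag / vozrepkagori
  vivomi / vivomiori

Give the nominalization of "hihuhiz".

"hihuhiz" begins with h-. The stems beginning with h- (haplazin → hainplazin, hudi → huindi) insert -in- after the first vowel.
So hihuhiz → hiinhuhiz.

hiinhuhiz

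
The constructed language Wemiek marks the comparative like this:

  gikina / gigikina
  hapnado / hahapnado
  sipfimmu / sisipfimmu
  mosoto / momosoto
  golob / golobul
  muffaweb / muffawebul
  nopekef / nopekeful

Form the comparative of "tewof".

hapnado and golob both have last vowel 'o' yet inflect differently (hahapnado, golobul), so the last vowel is not what conditions the rule; whether the stem ends in a vowel or a consonant is.
"tewof" ends in a consonant. The stems ending in a consonant (golob → golobul, muffaweb → muffawebul, nopekef → nopekeful) add -ul.
So tewof → tewoful.

tewoful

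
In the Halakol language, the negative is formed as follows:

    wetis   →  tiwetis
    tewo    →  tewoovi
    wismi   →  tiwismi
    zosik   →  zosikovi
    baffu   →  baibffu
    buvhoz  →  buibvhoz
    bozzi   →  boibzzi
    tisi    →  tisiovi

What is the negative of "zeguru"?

bozzi and wismi both end in -i yet inflect differently (boibzzi, tiwismi), so the final letter is not what conditions the rule; the first letter is.
"zeguru" begins with z-. The one such stem in the data (zosik → zosikovi) adds -ovi, so the same rule applies.
The other patterns: stems beginning with b- insert -ib- after the first vowel; stems beginning with w- add the prefix ti-.
So zeguru → zeguruovi.

zeguruovi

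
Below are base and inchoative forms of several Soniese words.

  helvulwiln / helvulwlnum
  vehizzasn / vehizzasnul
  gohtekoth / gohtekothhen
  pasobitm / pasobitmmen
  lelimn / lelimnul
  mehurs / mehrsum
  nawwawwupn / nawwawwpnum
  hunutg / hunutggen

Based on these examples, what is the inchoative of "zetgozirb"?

lelimn and nawwawwupn both end in -n yet inflect differently (lelimnul, nawwawwpnum), so the final letter is not what conditions the rule; the second-to-last letter is.
"zetgozirb" has second-to-last letter 'r'. The one such stem in the data (mehurs → mehrsum) deletes the last vowel and adds -um (as do nawwawwupn, helvulwiln), so the same rule applies.
So zetgozirb → zetgozrbum.

zetgozrbum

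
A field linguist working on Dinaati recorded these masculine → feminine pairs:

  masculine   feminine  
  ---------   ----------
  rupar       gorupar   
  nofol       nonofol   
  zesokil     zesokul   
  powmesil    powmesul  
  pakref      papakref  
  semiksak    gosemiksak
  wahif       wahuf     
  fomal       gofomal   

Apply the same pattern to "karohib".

karohub

zesokil and fomal both end in -l yet inflect differently (zesokul, gofomal), so the final letter is not what conditions the rule; the last vowel is.
"karohib" has last vowel 'i'. The stems whose last vowel is 'i' (zesokil → zesokul, wahif → wahuf, powmesil → powmesul) change the last vowel to 'u'.
So karohib → karohub.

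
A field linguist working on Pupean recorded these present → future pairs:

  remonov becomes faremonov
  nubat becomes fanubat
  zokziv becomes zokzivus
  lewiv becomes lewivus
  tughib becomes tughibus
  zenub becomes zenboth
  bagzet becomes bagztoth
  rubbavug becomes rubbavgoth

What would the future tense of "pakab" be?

remonov and zokziv both end in -v yet inflect differently (faremonov, zokzivus), so the final letter is not what conditions the rule; the last vowel is.
"pakab" has last vowel 'a'. The one such stem in the data (nubat → fanubat) adds the prefix fa-, so the same rule applies.
So pakab → fapakab.

fapakab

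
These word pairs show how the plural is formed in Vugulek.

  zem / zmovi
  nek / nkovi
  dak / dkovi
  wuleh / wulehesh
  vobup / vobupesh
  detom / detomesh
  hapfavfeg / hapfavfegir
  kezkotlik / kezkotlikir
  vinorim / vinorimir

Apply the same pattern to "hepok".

hepokesh

zem and detom both end in -m yet inflect differently (zmovi, detomesh), so the final letter is not what conditions the rule; the number of vowels is.
"hepok" has 2 vowels. The stems with 2 vowels (wuleh → wulehesh, vobup → vobupesh, detom → detomesh) add -esh.
The other patterns: stems with 1 vowel delete the last vowel and add -ovi; stems with 3 vowels add -ir.
So hepok → hepokesh.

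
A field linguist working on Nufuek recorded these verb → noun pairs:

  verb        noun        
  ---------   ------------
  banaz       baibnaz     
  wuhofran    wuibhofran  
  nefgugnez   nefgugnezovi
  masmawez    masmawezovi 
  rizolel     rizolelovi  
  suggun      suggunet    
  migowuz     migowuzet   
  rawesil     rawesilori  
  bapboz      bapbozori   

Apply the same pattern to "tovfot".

banaz and nefgugnez both end in -z yet inflect differently (baibnaz, nefgugnezovi), so the final letter is not what conditions the rule; the last vowel is.
"tovfot" has last vowel 'o'. The one such stem in the data (bapboz → bapbozori) adds -ori, so the same rule applies.
The other patterns: stems whose last vowel is 'a' insert -ib- after the first vowel; stems whose last vowel is 'e' add -ovi; stems whose last vowel is 'u' add -et.
So tovfot → tovfotori.

tovfotori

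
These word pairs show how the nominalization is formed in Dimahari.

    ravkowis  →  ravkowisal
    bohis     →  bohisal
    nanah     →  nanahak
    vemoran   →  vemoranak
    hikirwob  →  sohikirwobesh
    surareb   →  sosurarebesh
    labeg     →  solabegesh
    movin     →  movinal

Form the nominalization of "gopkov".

sogopkovesh

vemoran and movin both end in -n yet inflect differently (vemoranak, movinal), so the final letter is not what conditions the rule; the last vowel is.
"gopkov" has last vowel 'o'. The one such stem in the data (hikirwob → sohikirwobesh) adds so- … -esh around the stem, so the same rule applies.
So gopkov → sogopkovesh.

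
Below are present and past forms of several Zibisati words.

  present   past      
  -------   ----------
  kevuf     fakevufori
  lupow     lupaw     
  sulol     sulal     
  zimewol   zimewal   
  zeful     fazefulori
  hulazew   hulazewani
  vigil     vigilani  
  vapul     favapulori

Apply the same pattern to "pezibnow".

vapul and zimewol both end in -l yet inflect differently (favapulori, zimewal), so the final letter is not what conditions the rule; the last vowel is.
"pezibnow" has last vowel 'o'. The stems whose last vowel is 'o' (lupow → lupaw, zimewol → zimewal, sulol → sulal) change the last vowel to 'a'.
The other patterns: stems whose last vowel is 'u' add fa- … -ori around the stem; stems whose last vowel is 'e' or 'i' add -ani.
So pezibnow → pezibnaw.

pezibnaw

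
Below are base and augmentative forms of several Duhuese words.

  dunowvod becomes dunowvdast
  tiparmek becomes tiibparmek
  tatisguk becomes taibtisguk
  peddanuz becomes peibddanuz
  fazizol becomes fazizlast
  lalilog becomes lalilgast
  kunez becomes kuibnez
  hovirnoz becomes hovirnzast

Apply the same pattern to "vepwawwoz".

vepwawwzast

hovirnoz and kunez both end in -z yet inflect differently (hovirnzast, kuibnez), so the final letter is not what conditions the rule; the last vowel is.
"vepwawwoz" has last vowel 'o'. The stems whose last vowel is 'o' (hovirnoz → hovirnzast, dunowvod → dunowvdast, lalilog → lalilgast) delete the last vowel and add -ast.
The other pattern: stems whose last vowel is 'e' or 'u' insert -ib- after the first vowel.
So vepwawwoz → vepwawwzast.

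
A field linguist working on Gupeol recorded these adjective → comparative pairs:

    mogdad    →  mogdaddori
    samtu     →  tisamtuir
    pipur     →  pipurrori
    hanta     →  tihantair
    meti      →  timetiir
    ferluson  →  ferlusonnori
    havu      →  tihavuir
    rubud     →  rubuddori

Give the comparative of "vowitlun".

"vowitlun" ends in a consonant. The stems ending in a consonant (rubud → rubuddori, pipur → pipurrori, ferluson → ferlusonnori) double the final consonant and add -ori.
The other pattern: stems ending in a vowel add ti- … -ir around the stem.
So vowitlun → vowitlunnori.

vowitlunnori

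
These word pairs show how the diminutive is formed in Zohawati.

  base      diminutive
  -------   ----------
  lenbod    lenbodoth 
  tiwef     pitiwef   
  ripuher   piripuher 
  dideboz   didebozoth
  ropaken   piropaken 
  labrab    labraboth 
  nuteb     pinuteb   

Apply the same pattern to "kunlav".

kunlavoth

nuteb and labrab both end in -b yet inflect differently (pinuteb, labraboth), so the final letter is not what conditions the rule; the last vowel is.
"kunlav" has last vowel 'a'. The one such stem in the data (labrab → labraboth) adds -oth, so the same rule applies.
The other pattern: stems whose last vowel is 'e' add the prefix pi-.
So kunlav → kunlavoth.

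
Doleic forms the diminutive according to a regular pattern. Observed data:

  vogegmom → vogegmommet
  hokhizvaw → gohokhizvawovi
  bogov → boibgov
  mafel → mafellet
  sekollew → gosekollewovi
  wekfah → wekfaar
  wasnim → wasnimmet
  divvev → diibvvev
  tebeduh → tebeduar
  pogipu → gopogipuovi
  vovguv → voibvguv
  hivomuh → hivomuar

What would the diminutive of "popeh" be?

vogegmom and bogov both have last vowel 'o' yet inflect differently (vogegmommet, boibgov), so the last vowel is not what conditions the rule; the final letter is.
"popeh" ends in -h. The stems ending in -h (wekfah → wekfaar, tebeduh → tebeduar, hivomuh → hivomuar) drop the final letter and add -ar.
The other patterns: stems ending in -l or -m double the final consonant and add -et; stems ending in -v insert -ib- after the first vowel; stems ending in -u or -w add go- … -ovi around the stem.
So popeh → popear.

popear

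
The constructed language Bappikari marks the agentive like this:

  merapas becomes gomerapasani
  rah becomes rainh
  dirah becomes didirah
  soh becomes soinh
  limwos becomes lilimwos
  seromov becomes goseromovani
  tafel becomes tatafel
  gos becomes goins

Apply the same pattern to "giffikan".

gogiffikanani

gos and limwos both end in -s yet inflect differently (goins, lilimwos), so the final letter is not what conditions the rule; the number of vowels is.
"giffikan" has 3 vowels. The stems with 3 vowels (merapas → gomerapasani, seromov → goseromovani) add go- … -ani around the stem.
The other patterns: stems with 1 vowel insert -in- after the first vowel; stems with 2 vowels repeat the first consonant+vowel as a prefix.
So giffikan → gogiffikanani.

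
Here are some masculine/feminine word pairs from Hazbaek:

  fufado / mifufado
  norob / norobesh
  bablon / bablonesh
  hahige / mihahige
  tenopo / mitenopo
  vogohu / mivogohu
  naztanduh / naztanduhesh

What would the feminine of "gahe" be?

migahe

"gahe" ends in a vowel. The stems ending in a vowel (vogohu → mivogohu, hahige → mihahige, fufado → mifufado) add the prefix mi-.
So gahe → migahe.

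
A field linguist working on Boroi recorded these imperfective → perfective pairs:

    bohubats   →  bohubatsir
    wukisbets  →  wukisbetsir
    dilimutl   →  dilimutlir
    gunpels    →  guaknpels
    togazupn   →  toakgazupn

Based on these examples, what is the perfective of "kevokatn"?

kevokatnir

bohubats and gunpels both end in -s yet inflect differently (bohubatsir, guaknpels), so the final letter is not what conditions the rule; the second-to-last letter is.
"kevokatn" has second-to-last letter 't'. The stems whose second-to-last letter is 't' (bohubats → bohubatsir, wukisbets → wukisbetsir, dilimutl → dilimutlir) add -ir.
So kevokatn → kevokatnir.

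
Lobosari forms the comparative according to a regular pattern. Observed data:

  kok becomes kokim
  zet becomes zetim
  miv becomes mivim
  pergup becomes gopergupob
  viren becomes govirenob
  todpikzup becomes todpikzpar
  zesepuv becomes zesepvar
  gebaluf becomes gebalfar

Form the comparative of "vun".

pergup and todpikzup both end in -p yet inflect differently (gopergupob, todpikzpar), so the final letter is not what conditions the rule; the number of vowels is.
"vun" has 1 vowel. The stems with 1 vowel (kok → kokim, zet → zetim, miv → mivim) add -im.
So vun → vunim.

vunim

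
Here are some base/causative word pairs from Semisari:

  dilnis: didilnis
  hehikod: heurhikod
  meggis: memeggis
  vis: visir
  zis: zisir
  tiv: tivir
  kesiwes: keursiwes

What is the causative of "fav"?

favir

vis and meggis both end in -s yet inflect differently (visir, memeggis), so the final letter is not what conditions the rule; the number of vowels is.
"fav" has 1 vowel. The stems with 1 vowel (tiv → tivir, vis → visir, zis → zisir) add -ir.
So fav → favir.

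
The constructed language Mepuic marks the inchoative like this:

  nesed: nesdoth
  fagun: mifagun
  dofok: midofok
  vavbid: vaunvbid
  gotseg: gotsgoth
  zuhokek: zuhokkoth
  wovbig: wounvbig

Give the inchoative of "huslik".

huunslik

"huslik" has last vowel 'i'. The stems whose last vowel is 'i' (vavbid → vaunvbid, wovbig → wounvbig) insert -un- after the first vowel.
So huslik → huunslik.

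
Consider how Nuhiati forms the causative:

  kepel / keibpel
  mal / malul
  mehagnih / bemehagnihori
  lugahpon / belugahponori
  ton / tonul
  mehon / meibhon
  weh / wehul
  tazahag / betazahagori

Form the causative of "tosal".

ton and mehon both end in -n yet inflect differently (tonul, meibhon), so the final letter is not what conditions the rule; the number of vowels is.
"tosal" has 2 vowels. The stems with 2 vowels (mehon → meibhon, kepel → keibpel) insert -ib- after the first vowel.
So tosal → toibsal.

toibsal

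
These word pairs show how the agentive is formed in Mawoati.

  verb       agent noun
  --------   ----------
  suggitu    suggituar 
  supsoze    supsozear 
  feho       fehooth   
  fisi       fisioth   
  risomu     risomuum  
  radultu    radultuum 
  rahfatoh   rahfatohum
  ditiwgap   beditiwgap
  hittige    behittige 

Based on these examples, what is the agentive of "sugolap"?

sugolapar

suggitu and risomu both end in -u yet inflect differently (suggituar, risomuum), so the final letter is not what conditions the rule; the first letter is.
"sugolap" begins with s-. The stems beginning with s- (suggitu → suggituar, supsoze → supsozear) add -ar.
The other patterns: stems beginning with f- add -oth; stems beginning with r- add -um; stems beginning with d- or h- add the prefix be-.
So sugolap → sugolapar.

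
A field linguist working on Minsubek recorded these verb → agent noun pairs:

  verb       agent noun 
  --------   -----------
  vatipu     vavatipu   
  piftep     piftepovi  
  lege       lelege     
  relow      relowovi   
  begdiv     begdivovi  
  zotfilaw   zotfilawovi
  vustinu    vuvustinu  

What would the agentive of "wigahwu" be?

"wigahwu" ends in a vowel. The stems ending in a vowel (lege → lelege, vustinu → vuvustinu, vatipu → vavatipu) repeat the first consonant+vowel as a prefix.
The other pattern: stems ending in a consonant add -ovi.
So wigahwu → wiwigahwu.

wiwigahwu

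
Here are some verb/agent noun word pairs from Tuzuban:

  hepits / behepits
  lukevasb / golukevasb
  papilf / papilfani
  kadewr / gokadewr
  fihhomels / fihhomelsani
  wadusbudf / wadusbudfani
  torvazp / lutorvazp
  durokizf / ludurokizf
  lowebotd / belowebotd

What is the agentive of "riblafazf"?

luriblafazf

durokizf and papilf both end in -f yet inflect differently (ludurokizf, papilfani), so the final letter is not what conditions the rule; the second-to-last letter is.
"riblafazf" has second-to-last letter 'z'. The stems whose second-to-last letter is 'z' (durokizf → ludurokizf, torvazp → lutorvazp) add the prefix lu-.
So riblafazf → luriblafazf.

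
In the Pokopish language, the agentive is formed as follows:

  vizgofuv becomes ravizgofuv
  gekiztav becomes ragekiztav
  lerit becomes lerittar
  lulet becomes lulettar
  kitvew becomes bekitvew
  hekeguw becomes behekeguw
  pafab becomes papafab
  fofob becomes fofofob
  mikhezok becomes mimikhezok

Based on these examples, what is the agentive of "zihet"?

"zihet" ends in -t. The stems ending in -t (lerit → lerittar, lulet → lulettar) double the final consonant and add -ar.
The other patterns: stems ending in -v add the prefix ra-; stems ending in -w add the prefix be-; stems ending in -b or -k repeat the first consonant+vowel as a prefix.
So zihet → zihettar.

zihettar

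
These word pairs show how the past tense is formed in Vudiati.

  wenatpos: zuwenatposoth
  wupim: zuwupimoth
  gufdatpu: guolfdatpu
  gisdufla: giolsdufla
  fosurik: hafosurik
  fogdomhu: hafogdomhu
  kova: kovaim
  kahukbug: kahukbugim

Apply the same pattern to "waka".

zuwakaoth

gufdatpu and fogdomhu both end in -u yet inflect differently (guolfdatpu, hafogdomhu), so the final letter is not what conditions the rule; the first letter is.
"waka" begins with w-. The stems beginning with w- (wenatpos → zuwenatposoth, wupim → zuwupimoth) add zu- … -oth around the stem.
The other patterns: stems beginning with g- insert -ol- after the first vowel; stems beginning with f- add the prefix ha-; stems beginning with k- add -im.
So waka → zuwakaoth.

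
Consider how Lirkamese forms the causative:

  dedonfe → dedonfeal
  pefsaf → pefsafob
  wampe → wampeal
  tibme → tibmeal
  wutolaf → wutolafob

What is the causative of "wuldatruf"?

wampe and wutolaf both begin with w- yet inflect differently (wampeal, wutolafob), so the first letter is not what conditions the rule; whether the stem ends in a vowel or a consonant is.
"wuldatruf" ends in a consonant. The stems ending in a consonant (pefsaf → pefsafob, wutolaf → wutolafob) add -ob.
The other pattern: stems ending in a vowel add -al.
So wuldatruf → wuldatrufob.

wuldatrufob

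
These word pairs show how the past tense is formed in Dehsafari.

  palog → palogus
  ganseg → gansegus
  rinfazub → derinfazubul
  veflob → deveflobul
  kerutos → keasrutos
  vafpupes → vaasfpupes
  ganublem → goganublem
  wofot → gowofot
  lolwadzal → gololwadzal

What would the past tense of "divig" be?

palog and veflob both have last vowel 'o' yet inflect differently (palogus, deveflobul), so the last vowel is not what conditions the rule; the final letter is.
"divig" ends in -g. The stems ending in -g (palog → palogus, ganseg → gansegus) add -us.
So divig → divigus.

divigus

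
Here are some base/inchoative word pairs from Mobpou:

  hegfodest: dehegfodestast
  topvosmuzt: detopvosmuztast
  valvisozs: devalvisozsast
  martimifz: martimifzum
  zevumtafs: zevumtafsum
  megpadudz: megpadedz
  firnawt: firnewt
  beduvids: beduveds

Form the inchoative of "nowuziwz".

nowuzewz

"nowuziwz" has second-to-last letter 'w'. The one such stem in the data (firnawt → firnewt) changes the last vowel to 'e' (as do megpadudz, beduvids), so the same rule applies.
So nowuziwz → nowuzewz.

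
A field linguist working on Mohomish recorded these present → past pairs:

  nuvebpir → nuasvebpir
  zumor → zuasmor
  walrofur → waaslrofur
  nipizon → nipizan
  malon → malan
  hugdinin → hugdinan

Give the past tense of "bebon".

zumor and nipizon both have last vowel 'o' yet inflect differently (zuasmor, nipizan), so the last vowel is not what conditions the rule; the final letter is.
"bebon" ends in -n. The stems ending in -n (nipizon → nipizan, malon → malan, hugdinin → hugdinan) change the last vowel to 'a'.
The other pattern: stems ending in -r insert -as- after the first vowel.
So bebon → beban.

beban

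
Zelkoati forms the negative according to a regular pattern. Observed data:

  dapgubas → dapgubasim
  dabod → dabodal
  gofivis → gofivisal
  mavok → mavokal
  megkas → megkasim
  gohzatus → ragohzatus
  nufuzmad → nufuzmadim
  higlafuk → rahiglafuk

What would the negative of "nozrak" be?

"nozrak" has last vowel 'a'. The stems whose last vowel is 'a' (megkas → megkasim, dapgubas → dapgubasim, nufuzmad → nufuzmadim) add -im.
So nozrak → nozrakim.

nozrakim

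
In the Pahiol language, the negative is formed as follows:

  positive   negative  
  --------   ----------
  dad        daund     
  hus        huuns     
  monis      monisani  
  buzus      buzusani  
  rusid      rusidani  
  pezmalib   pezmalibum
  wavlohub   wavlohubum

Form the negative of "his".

hus and monis both end in -s yet inflect differently (huuns, monisani), so the final letter is not what conditions the rule; the number of vowels is.
"his" has 1 vowel. The stems with 1 vowel (dad → daund, hus → huuns) insert -un- after the first vowel.
The other patterns: stems with 2 vowels add -ani; stems with 3 vowels add -um.
So his → hiuns.

hiuns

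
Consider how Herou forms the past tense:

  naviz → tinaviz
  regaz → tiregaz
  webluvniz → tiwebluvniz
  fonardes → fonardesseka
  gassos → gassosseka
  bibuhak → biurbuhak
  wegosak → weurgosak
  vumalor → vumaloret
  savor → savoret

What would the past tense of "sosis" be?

sosisseka

regaz and bibuhak both have last vowel 'a' yet inflect differently (tiregaz, biurbuhak), so the last vowel is not what conditions the rule; the final letter is.
"sosis" ends in -s. The stems ending in -s (fonardes → fonardesseka, gassos → gassosseka) double the final consonant and add -eka.
The other patterns: stems ending in -z add the prefix ti-; stems ending in -k insert -ur- after the first vowel; stems ending in -r add -et.
So sosis → sosisseka.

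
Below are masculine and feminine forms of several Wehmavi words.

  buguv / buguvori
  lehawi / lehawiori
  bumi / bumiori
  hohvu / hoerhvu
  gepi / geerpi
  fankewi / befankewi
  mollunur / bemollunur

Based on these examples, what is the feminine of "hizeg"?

hierzeg

lehawi and gepi both end in -i yet inflect differently (lehawiori, geerpi), so the final letter is not what conditions the rule; the first letter is.
"hizeg" begins with h-. The one such stem in the data (hohvu → hoerhvu) inserts -er- after the first vowel (as does gepi), so the same rule applies.
The other patterns: stems beginning with b- or l- add -ori; stems beginning with f- or m- add the prefix be-.
So hizeg → hierzeg.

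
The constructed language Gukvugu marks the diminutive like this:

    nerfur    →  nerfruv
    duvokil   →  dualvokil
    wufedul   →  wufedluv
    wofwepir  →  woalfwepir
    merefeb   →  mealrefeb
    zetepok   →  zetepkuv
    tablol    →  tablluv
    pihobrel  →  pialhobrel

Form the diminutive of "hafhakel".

wufedul and pihobrel both end in -l yet inflect differently (wufedluv, pialhobrel), so the final letter is not what conditions the rule; the last vowel is.
"hafhakel" has last vowel 'e'. The stems whose last vowel is 'e' (pihobrel → pialhobrel, merefeb → mealrefeb) insert -al- after the first vowel.
The other pattern: stems whose last vowel is 'o' or 'u' delete the last vowel and add -uv.
So hafhakel → haalfhakel.

haalfhakel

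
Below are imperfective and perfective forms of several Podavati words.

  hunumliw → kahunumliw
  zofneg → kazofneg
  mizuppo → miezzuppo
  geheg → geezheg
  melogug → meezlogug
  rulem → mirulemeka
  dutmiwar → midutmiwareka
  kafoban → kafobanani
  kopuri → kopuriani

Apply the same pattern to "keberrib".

keberribani

"keberrib" begins with k-. The stems beginning with k- (kafoban → kafobanani, kopuri → kopuriani) add -ani.
So keberrib → keberribani.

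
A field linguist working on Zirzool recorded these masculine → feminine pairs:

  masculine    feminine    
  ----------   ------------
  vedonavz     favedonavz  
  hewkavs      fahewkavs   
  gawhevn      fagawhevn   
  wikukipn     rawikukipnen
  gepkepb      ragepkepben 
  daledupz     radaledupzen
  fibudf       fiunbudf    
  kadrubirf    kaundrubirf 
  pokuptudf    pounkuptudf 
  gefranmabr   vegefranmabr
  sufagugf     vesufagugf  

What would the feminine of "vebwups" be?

ravebwupsen

gawhevn and wikukipn both end in -n yet inflect differently (fagawhevn, rawikukipnen), so the final letter is not what conditions the rule; the second-to-last letter is.
"vebwups" has second-to-last letter 'p'. The stems whose second-to-last letter is 'p' (wikukipn → rawikukipnen, gepkepb → ragepkepben, daledupz → radaledupzen) add ra- … -en around the stem.
So vebwups → ravebwupsen.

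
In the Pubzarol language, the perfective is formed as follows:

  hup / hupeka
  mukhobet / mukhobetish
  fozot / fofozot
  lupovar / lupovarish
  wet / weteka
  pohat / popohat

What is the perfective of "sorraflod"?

sorraflodish

wet and fozot both end in -t yet inflect differently (weteka, fofozot), so the final letter is not what conditions the rule; the number of vowels is.
"sorraflod" has 3 vowels. The stems with 3 vowels (mukhobet → mukhobetish, lupovar → lupovarish) add -ish.
So sorraflod → sorraflodish.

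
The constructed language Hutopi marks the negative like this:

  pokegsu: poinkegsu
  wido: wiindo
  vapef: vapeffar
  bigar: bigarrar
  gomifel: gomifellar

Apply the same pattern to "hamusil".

"hamusil" ends in a consonant. The stems ending in a consonant (vapef → vapeffar, bigar → bigarrar, gomifel → gomifellar) double the final consonant and add -ar.
The other pattern: stems ending in a vowel insert -in- after the first vowel.
So hamusil → hamusillar.

hamusillar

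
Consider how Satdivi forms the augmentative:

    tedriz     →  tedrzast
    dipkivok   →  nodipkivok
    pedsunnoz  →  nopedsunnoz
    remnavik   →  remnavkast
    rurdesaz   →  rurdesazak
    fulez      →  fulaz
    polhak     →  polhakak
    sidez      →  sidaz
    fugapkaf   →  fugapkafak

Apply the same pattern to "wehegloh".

nowehegloh

tedriz and rurdesaz both end in -z yet inflect differently (tedrzast, rurdesazak), so the final letter is not what conditions the rule; the last vowel is.
"wehegloh" has last vowel 'o'. The stems whose last vowel is 'o' (dipkivok → nodipkivok, pedsunnoz → nopedsunnoz) add the prefix no-.
So wehegloh → nowehegloh.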